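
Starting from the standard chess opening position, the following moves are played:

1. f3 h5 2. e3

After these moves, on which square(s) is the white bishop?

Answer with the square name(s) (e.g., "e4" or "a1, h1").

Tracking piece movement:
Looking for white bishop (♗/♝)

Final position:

  a b c d e f g h
  ─────────────────
8│♜ ♞ ♝ ♛ ♚ ♝ ♞ ♜│8
7│♟ ♟ ♟ ♟ ♟ ♟ ♟ ·│7
6│· · · · · · · ·│6
5│· · · · · · · ♟│5
4│· · · · · · · ·│4
3│· · · · ♙ ♙ · ·│3
2│♙ ♙ ♙ ♙ · · ♙ ♙│2
1│♖ ♘ ♗ ♕ ♔ ♗ ♘ ♖│1
  ─────────────────
  a b c d e f g h


c1, f1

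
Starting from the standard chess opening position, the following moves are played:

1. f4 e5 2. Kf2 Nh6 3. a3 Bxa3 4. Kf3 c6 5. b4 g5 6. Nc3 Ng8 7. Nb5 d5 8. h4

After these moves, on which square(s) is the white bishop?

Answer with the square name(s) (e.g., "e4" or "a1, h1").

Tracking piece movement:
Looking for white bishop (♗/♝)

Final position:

  a b c d e f g h
  ─────────────────
8│♜ ♞ ♝ ♛ ♚ · ♞ ♜│8
7│♟ ♟ · · · ♟ · ♟│7
6│· · ♟ · · · · ·│6
5│· ♘ · ♟ ♟ · ♟ ·│5
4│· ♙ · · · ♙ · ♙│4
3│♝ · · · · ♔ · ·│3
2│· · ♙ ♙ ♙ · ♙ ·│2
1│♖ · ♗ ♕ · ♗ ♘ ♖│1
  ─────────────────
  a b c d e f g h


c1, f1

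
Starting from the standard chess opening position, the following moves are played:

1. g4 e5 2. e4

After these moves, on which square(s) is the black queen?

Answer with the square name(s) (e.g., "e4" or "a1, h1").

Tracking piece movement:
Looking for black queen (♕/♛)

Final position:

  a b c d e f g h
  ─────────────────
8│♜ ♞ ♝ ♛ ♚ ♝ ♞ ♜│8
7│♟ ♟ ♟ ♟ · ♟ ♟ ♟│7
6│· · · · · · · ·│6
5│· · · · ♟ · · ·│5
4│· · · · ♙ · ♙ ·│4
3│· · · · · · · ·│3
2│♙ ♙ ♙ ♙ · ♙ · ♙│2
1│♖ ♘ ♗ ♕ ♔ ♗ ♘ ♖│1
  ─────────────────
  a b c d e f g h


d8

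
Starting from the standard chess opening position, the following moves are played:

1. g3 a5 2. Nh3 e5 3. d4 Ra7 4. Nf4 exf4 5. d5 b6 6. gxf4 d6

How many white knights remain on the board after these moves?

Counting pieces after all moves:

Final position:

  a b c d e f g h
  ─────────────────
8│· ♞ ♝ ♛ ♚ ♝ ♞ ♜│8
7│♜ · ♟ · · ♟ ♟ ♟│7
6│· ♟ · ♟ · · · ·│6
5│♟ · · ♙ · · · ·│5
4│· · · · · ♙ · ·│4
3│· · · · · · · ·│3
2│♙ ♙ ♙ · ♙ ♙ · ♙│2
1│♖ ♘ ♗ ♕ ♔ ♗ · ♖│1
  ─────────────────
  a b c d e f g h


1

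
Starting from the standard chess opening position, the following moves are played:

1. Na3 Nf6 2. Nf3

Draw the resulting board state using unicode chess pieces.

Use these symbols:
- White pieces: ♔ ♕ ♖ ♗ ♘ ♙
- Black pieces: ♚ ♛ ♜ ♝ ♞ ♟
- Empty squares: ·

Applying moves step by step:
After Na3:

♜ ♞ ♝ ♛ ♚ ♝ ♞ ♜
♟ ♟ ♟ ♟ ♟ ♟ ♟ ♟
· · · · · · · ·
· · · · · · · ·
· · · · · · · ·
♘ · · · · · · ·
♙ ♙ ♙ ♙ ♙ ♙ ♙ ♙
♖ · ♗ ♕ ♔ ♗ ♘ ♖


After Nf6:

♜ ♞ ♝ ♛ ♚ ♝ · ♜
♟ ♟ ♟ ♟ ♟ ♟ ♟ ♟
· · · · · ♞ · ·
· · · · · · · ·
· · · · · · · ·
♘ · · · · · · ·
♙ ♙ ♙ ♙ ♙ ♙ ♙ ♙
♖ · ♗ ♕ ♔ ♗ ♘ ♖


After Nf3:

♜ ♞ ♝ ♛ ♚ ♝ · ♜
♟ ♟ ♟ ♟ ♟ ♟ ♟ ♟
· · · · · ♞ · ·
· · · · · · · ·
· · · · · · · ·
♘ · · · · ♘ · ·
♙ ♙ ♙ ♙ ♙ ♙ ♙ ♙
♖ · ♗ ♕ ♔ ♗ · ♖



  a b c d e f g h
  ─────────────────
8│♜ ♞ ♝ ♛ ♚ ♝ · ♜│8
7│♟ ♟ ♟ ♟ ♟ ♟ ♟ ♟│7
6│· · · · · ♞ · ·│6
5│· · · · · · · ·│5
4│· · · · · · · ·│4
3│♘ · · · · ♘ · ·│3
2│♙ ♙ ♙ ♙ ♙ ♙ ♙ ♙│2
1│♖ · ♗ ♕ ♔ ♗ · ♖│1
  ─────────────────
  a b c d e f g h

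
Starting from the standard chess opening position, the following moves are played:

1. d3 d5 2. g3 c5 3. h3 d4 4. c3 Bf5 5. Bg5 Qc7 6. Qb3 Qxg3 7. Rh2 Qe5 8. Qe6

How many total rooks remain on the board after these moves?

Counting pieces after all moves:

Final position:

  a b c d e f g h
  ─────────────────
8│♜ ♞ · · ♚ ♝ ♞ ♜│8
7│♟ ♟ · · ♟ ♟ ♟ ♟│7
6│· · · · ♕ · · ·│6
5│· · ♟ · ♛ ♝ ♗ ·│5
4│· · · ♟ · · · ·│4
3│· · ♙ ♙ · · · ♙│3
2│♙ ♙ · · ♙ ♙ · ♖│2
1│♖ ♘ · · ♔ ♗ ♘ ·│1
  ─────────────────
  a b c d e f g h


4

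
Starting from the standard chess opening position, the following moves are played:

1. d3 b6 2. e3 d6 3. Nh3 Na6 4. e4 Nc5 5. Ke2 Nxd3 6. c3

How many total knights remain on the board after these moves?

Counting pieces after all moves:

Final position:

  a b c d e f g h
  ─────────────────
8│♜ · ♝ ♛ ♚ ♝ ♞ ♜│8
7│♟ · ♟ · ♟ ♟ ♟ ♟│7
6│· ♟ · ♟ · · · ·│6
5│· · · · · · · ·│5
4│· · · · ♙ · · ·│4
3│· · ♙ ♞ · · · ♘│3
2│♙ ♙ · · ♔ ♙ ♙ ♙│2
1│♖ ♘ ♗ ♕ · ♗ · ♖│1
  ─────────────────
  a b c d e f g h


4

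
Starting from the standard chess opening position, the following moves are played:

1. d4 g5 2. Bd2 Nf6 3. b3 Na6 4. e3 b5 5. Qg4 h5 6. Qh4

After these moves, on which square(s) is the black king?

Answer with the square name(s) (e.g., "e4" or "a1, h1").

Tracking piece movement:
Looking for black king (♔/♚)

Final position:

  a b c d e f g h
  ─────────────────
8│♜ · ♝ ♛ ♚ ♝ · ♜│8
7│♟ · ♟ ♟ ♟ ♟ · ·│7
6│♞ · · · · ♞ · ·│6
5│· ♟ · · · · ♟ ♟│5
4│· · · ♙ · · · ♕│4
3│· ♙ · · ♙ · · ·│3
2│♙ · ♙ ♗ · ♙ ♙ ♙│2
1│♖ ♘ · · ♔ ♗ ♘ ♖│1
  ─────────────────
  a b c d e f g h


e8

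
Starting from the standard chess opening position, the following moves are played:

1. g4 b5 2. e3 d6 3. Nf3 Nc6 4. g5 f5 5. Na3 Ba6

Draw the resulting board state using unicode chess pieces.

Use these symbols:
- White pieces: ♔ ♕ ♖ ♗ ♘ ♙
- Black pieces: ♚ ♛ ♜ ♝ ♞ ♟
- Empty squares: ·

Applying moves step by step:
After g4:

♜ ♞ ♝ ♛ ♚ ♝ ♞ ♜
♟ ♟ ♟ ♟ ♟ ♟ ♟ ♟
· · · · · · · ·
· · · · · · · ·
· · · · · · ♙ ·
· · · · · · · ·
♙ ♙ ♙ ♙ ♙ ♙ · ♙
♖ ♘ ♗ ♕ ♔ ♗ ♘ ♖


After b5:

♜ ♞ ♝ ♛ ♚ ♝ ♞ ♜
♟ · ♟ ♟ ♟ ♟ ♟ ♟
· · · · · · · ·
· ♟ · · · · · ·
· · · · · · ♙ ·
· · · · · · · ·
♙ ♙ ♙ ♙ ♙ ♙ · ♙
♖ ♘ ♗ ♕ ♔ ♗ ♘ ♖


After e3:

♜ ♞ ♝ ♛ ♚ ♝ ♞ ♜
♟ · ♟ ♟ ♟ ♟ ♟ ♟
· · · · · · · ·
· ♟ · · · · · ·
· · · · · · ♙ ·
· · · · ♙ · · ·
♙ ♙ ♙ ♙ · ♙ · ♙
♖ ♘ ♗ ♕ ♔ ♗ ♘ ♖


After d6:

♜ ♞ ♝ ♛ ♚ ♝ ♞ ♜
♟ · ♟ · ♟ ♟ ♟ ♟
· · · ♟ · · · ·
· ♟ · · · · · ·
· · · · · · ♙ ·
· · · · ♙ · · ·
♙ ♙ ♙ ♙ · ♙ · ♙
♖ ♘ ♗ ♕ ♔ ♗ ♘ ♖


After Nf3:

♜ ♞ ♝ ♛ ♚ ♝ ♞ ♜
♟ · ♟ · ♟ ♟ ♟ ♟
· · · ♟ · · · ·
· ♟ · · · · · ·
· · · · · · ♙ ·
· · · · ♙ ♘ · ·
♙ ♙ ♙ ♙ · ♙ · ♙
♖ ♘ ♗ ♕ ♔ ♗ · ♖


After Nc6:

♜ · ♝ ♛ ♚ ♝ ♞ ♜
♟ · ♟ · ♟ ♟ ♟ ♟
· · ♞ ♟ · · · ·
· ♟ · · · · · ·
· · · · · · ♙ ·
· · · · ♙ ♘ · ·
♙ ♙ ♙ ♙ · ♙ · ♙
♖ ♘ ♗ ♕ ♔ ♗ · ♖


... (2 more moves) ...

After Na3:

♜ · ♝ ♛ ♚ ♝ ♞ ♜
♟ · ♟ · ♟ · ♟ ♟
· · ♞ ♟ · · · ·
· ♟ · · · ♟ ♙ ·
· · · · · · · ·
♘ · · · ♙ ♘ · ·
♙ ♙ ♙ ♙ · ♙ · ♙
♖ · ♗ ♕ ♔ ♗ · ♖


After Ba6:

♜ · · ♛ ♚ ♝ ♞ ♜
♟ · ♟ · ♟ · ♟ ♟
♝ · ♞ ♟ · · · ·
· ♟ · · · ♟ ♙ ·
· · · · · · · ·
♘ · · · ♙ ♘ · ·
♙ ♙ ♙ ♙ · ♙ · ♙
♖ · ♗ ♕ ♔ ♗ · ♖



  a b c d e f g h
  ─────────────────
8│♜ · · ♛ ♚ ♝ ♞ ♜│8
7│♟ · ♟ · ♟ · ♟ ♟│7
6│♝ · ♞ ♟ · · · ·│6
5│· ♟ · · · ♟ ♙ ·│5
4│· · · · · · · ·│4
3│♘ · · · ♙ ♘ · ·│3
2│♙ ♙ ♙ ♙ · ♙ · ♙│2
1│♖ · ♗ ♕ ♔ ♗ · ♖│1
  ─────────────────
  a b c d e f g h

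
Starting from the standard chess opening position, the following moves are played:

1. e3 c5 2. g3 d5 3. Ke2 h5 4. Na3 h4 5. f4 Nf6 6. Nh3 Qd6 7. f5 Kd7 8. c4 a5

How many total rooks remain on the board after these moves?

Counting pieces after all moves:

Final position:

  a b c d e f g h
  ─────────────────
8│♜ ♞ ♝ · · ♝ · ♜│8
7│· ♟ · ♚ ♟ ♟ ♟ ·│7
6│· · · ♛ · ♞ · ·│6
5│♟ · ♟ ♟ · ♙ · ·│5
4│· · ♙ · · · · ♟│4
3│♘ · · · ♙ · ♙ ♘│3
2│♙ ♙ · ♙ ♔ · · ♙│2
1│♖ · ♗ ♕ · ♗ · ♖│1
  ─────────────────
  a b c d e f g h


4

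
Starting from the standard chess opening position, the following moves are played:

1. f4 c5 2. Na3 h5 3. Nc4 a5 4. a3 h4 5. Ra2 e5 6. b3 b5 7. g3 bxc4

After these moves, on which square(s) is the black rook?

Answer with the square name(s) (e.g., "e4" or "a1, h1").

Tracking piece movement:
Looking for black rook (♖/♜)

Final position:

  a b c d e f g h
  ─────────────────
8│♜ ♞ ♝ ♛ ♚ ♝ ♞ ♜│8
7│· · · ♟ · ♟ ♟ ·│7
6│· · · · · · · ·│6
5│♟ · ♟ · ♟ · · ·│5
4│· · ♟ · · ♙ · ♟│4
3│♙ ♙ · · · · ♙ ·│3
2│♖ · ♙ ♙ ♙ · · ♙│2
1│· · ♗ ♕ ♔ ♗ ♘ ♖│1
  ─────────────────
  a b c d e f g h


a8, h8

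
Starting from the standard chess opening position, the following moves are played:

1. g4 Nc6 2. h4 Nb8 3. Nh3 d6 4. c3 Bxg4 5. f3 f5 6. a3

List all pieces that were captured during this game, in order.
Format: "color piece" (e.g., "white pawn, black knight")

Tracking captures:
  Bxg4: captured white pawn

white pawn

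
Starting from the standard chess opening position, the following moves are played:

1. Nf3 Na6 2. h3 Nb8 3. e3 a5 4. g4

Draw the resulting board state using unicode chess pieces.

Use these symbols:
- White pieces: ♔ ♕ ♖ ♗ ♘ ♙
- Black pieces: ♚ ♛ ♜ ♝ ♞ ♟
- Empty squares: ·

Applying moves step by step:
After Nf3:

♜ ♞ ♝ ♛ ♚ ♝ ♞ ♜
♟ ♟ ♟ ♟ ♟ ♟ ♟ ♟
· · · · · · · ·
· · · · · · · ·
· · · · · · · ·
· · · · · ♘ · ·
♙ ♙ ♙ ♙ ♙ ♙ ♙ ♙
♖ ♘ ♗ ♕ ♔ ♗ · ♖


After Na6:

♜ · ♝ ♛ ♚ ♝ ♞ ♜
♟ ♟ ♟ ♟ ♟ ♟ ♟ ♟
♞ · · · · · · ·
· · · · · · · ·
· · · · · · · ·
· · · · · ♘ · ·
♙ ♙ ♙ ♙ ♙ ♙ ♙ ♙
♖ ♘ ♗ ♕ ♔ ♗ · ♖


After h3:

♜ · ♝ ♛ ♚ ♝ ♞ ♜
♟ ♟ ♟ ♟ ♟ ♟ ♟ ♟
♞ · · · · · · ·
· · · · · · · ·
· · · · · · · ·
· · · · · ♘ · ♙
♙ ♙ ♙ ♙ ♙ ♙ ♙ ·
♖ ♘ ♗ ♕ ♔ ♗ · ♖


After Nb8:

♜ ♞ ♝ ♛ ♚ ♝ ♞ ♜
♟ ♟ ♟ ♟ ♟ ♟ ♟ ♟
· · · · · · · ·
· · · · · · · ·
· · · · · · · ·
· · · · · ♘ · ♙
♙ ♙ ♙ ♙ ♙ ♙ ♙ ·
♖ ♘ ♗ ♕ ♔ ♗ · ♖


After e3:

♜ ♞ ♝ ♛ ♚ ♝ ♞ ♜
♟ ♟ ♟ ♟ ♟ ♟ ♟ ♟
· · · · · · · ·
· · · · · · · ·
· · · · · · · ·
· · · · ♙ ♘ · ♙
♙ ♙ ♙ ♙ · ♙ ♙ ·
♖ ♘ ♗ ♕ ♔ ♗ · ♖


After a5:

♜ ♞ ♝ ♛ ♚ ♝ ♞ ♜
· ♟ ♟ ♟ ♟ ♟ ♟ ♟
· · · · · · · ·
♟ · · · · · · ·
· · · · · · · ·
· · · · ♙ ♘ · ♙
♙ ♙ ♙ ♙ · ♙ ♙ ·
♖ ♘ ♗ ♕ ♔ ♗ · ♖


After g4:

♜ ♞ ♝ ♛ ♚ ♝ ♞ ♜
· ♟ ♟ ♟ ♟ ♟ ♟ ♟
· · · · · · · ·
♟ · · · · · · ·
· · · · · · ♙ ·
· · · · ♙ ♘ · ♙
♙ ♙ ♙ ♙ · ♙ · ·
♖ ♘ ♗ ♕ ♔ ♗ · ♖



  a b c d e f g h
  ─────────────────
8│♜ ♞ ♝ ♛ ♚ ♝ ♞ ♜│8
7│· ♟ ♟ ♟ ♟ ♟ ♟ ♟│7
6│· · · · · · · ·│6
5│♟ · · · · · · ·│5
4│· · · · · · ♙ ·│4
3│· · · · ♙ ♘ · ♙│3
2│♙ ♙ ♙ ♙ · ♙ · ·│2
1│♖ ♘ ♗ ♕ ♔ ♗ · ♖│1
  ─────────────────
  a b c d e f g h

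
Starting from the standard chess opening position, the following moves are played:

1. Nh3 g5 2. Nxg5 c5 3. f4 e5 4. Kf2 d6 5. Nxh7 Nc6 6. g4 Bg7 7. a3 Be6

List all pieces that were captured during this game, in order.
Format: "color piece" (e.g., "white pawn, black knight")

Tracking captures:
  Nxg5: captured black pawn
  Nxh7: captured black pawn

black pawn, black pawn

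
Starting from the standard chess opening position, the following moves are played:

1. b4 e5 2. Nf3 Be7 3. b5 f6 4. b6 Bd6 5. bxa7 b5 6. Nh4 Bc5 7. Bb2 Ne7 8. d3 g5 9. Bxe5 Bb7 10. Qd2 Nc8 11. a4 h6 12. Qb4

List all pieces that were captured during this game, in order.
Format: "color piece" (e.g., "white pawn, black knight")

Tracking captures:
  bxa7: captured black pawn
  Bxe5: captured black pawn

black pawn, black pawn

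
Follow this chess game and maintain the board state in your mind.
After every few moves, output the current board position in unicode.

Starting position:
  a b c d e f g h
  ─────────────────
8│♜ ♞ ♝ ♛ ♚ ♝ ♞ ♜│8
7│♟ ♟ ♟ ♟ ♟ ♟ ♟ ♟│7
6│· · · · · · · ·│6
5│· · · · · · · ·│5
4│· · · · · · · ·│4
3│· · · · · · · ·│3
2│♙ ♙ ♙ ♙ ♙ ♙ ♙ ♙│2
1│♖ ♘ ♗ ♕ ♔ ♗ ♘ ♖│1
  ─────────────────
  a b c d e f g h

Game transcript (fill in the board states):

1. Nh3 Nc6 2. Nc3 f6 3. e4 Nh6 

  a b c d e f g h
  ─────────────────
8│♜ · ♝ ♛ ♚ ♝ · ♜│8
7│♟ ♟ ♟ ♟ ♟ · ♟ ♟│7
6│· · ♞ · · ♟ · ♞│6
5│· · · · · · · ·│5
4│· · · · ♙ · · ·│4
3│· · ♘ · · · · ♘│3
2│♙ ♙ ♙ ♙ · ♙ ♙ ♙│2
1│♖ · ♗ ♕ ♔ ♗ · ♖│1
  ─────────────────
  a b c d e f g h

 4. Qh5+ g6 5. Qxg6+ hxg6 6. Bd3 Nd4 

  a b c d e f g h
  ─────────────────
8│♜ · ♝ ♛ ♚ ♝ · ♜│8
7│♟ ♟ ♟ ♟ ♟ · · ·│7
6│· · · · · ♟ ♟ ♞│6
5│· · · · · · · ·│5
4│· · · ♞ ♙ · · ·│4
3│· · ♘ ♗ · · · ♘│3
2│♙ ♙ ♙ ♙ · ♙ ♙ ♙│2
1│♖ · ♗ · ♔ · · ♖│1
  ─────────────────
  a b c d e f g h

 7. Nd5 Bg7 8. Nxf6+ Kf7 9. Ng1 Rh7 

  a b c d e f g h
  ─────────────────
8│♜ · ♝ ♛ · · · ·│8
7│♟ ♟ ♟ ♟ ♟ ♚ ♝ ♜│7
6│· · · · · ♘ ♟ ♞│6
5│· · · · · · · ·│5
4│· · · ♞ ♙ · · ·│4
3│· · · ♗ · · · ·│3
2│♙ ♙ ♙ ♙ · ♙ ♙ ♙│2
1│♖ · ♗ · ♔ · ♘ ♖│1
  ─────────────────
  a b c d e f g h

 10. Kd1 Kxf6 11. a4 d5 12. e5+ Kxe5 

  a b c d e f g h
  ─────────────────
8│♜ · ♝ ♛ · · · ·│8
7│♟ ♟ ♟ · ♟ · ♝ ♜│7
6│· · · · · · ♟ ♞│6
5│· · · ♟ ♚ · · ·│5
4│♙ · · ♞ · · · ·│4
3│· · · ♗ · · · ·│3
2│· ♙ ♙ ♙ · ♙ ♙ ♙│2
1│♖ · ♗ ♔ · · ♘ ♖│1
  ─────────────────
  a b c d e f g h

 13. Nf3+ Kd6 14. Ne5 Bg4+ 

  a b c d e f g h
  ─────────────────
8│♜ · · ♛ · · · ·│8
7│♟ ♟ ♟ · ♟ · ♝ ♜│7
6│· · · ♚ · · ♟ ♞│6
5│· · · ♟ ♘ · · ·│5
4│♙ · · ♞ · · ♝ ·│4
3│· · · ♗ · · · ·│3
2│· ♙ ♙ ♙ · ♙ ♙ ♙│2
1│♖ · ♗ ♔ · · · ♖│1
  ─────────────────
  a b c d e f g h


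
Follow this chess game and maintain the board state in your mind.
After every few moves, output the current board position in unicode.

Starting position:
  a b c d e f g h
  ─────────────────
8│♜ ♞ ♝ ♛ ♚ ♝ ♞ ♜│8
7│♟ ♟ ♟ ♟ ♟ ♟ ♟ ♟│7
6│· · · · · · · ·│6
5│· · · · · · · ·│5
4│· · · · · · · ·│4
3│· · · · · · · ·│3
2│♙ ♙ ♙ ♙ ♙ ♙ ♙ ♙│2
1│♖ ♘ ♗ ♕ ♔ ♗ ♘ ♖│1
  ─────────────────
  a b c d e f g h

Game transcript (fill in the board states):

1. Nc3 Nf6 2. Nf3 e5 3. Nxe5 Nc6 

  a b c d e f g h
  ─────────────────
8│♜ · ♝ ♛ ♚ ♝ · ♜│8
7│♟ ♟ ♟ ♟ · ♟ ♟ ♟│7
6│· · ♞ · · ♞ · ·│6
5│· · · · ♘ · · ·│5
4│· · · · · · · ·│4
3│· · ♘ · · · · ·│3
2│♙ ♙ ♙ ♙ ♙ ♙ ♙ ♙│2
1│♖ · ♗ ♕ ♔ ♗ · ♖│1
  ─────────────────
  a b c d e f g h

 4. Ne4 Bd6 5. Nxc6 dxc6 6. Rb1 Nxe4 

  a b c d e f g h
  ─────────────────
8│♜ · ♝ ♛ ♚ · · ♜│8
7│♟ ♟ ♟ · · ♟ ♟ ♟│7
6│· · ♟ ♝ · · · ·│6
5│· · · · · · · ·│5
4│· · · · ♞ · · ·│4
3│· · · · · · · ·│3
2│♙ ♙ ♙ ♙ ♙ ♙ ♙ ♙│2
1│· ♖ ♗ ♕ ♔ ♗ · ♖│1
  ─────────────────
  a b c d e f g h

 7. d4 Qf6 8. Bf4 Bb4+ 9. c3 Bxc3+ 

  a b c d e f g h
  ─────────────────
8│♜ · ♝ · ♚ · · ♜│8
7│♟ ♟ ♟ · · ♟ ♟ ♟│7
6│· · ♟ · · ♛ · ·│6
5│· · · · · · · ·│5
4│· · · ♙ ♞ ♗ · ·│4
3│· · ♝ · · · · ·│3
2│♙ ♙ · · ♙ ♙ ♙ ♙│2
1│· ♖ · ♕ ♔ ♗ · ♖│1
  ─────────────────
  a b c d e f g h

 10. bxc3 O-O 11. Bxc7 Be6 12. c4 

  a b c d e f g h
  ─────────────────
8│♜ · · · · ♜ ♚ ·│8
7│♟ ♟ ♗ · · ♟ ♟ ♟│7
6│· · ♟ · ♝ ♛ · ·│6
5│· · · · · · · ·│5
4│· · ♙ ♙ ♞ · · ·│4
3│· · · · · · · ·│3
2│♙ · · · ♙ ♙ ♙ ♙│2
1│· ♖ · ♕ ♔ ♗ · ♖│1
  ─────────────────
  a b c d e f g h


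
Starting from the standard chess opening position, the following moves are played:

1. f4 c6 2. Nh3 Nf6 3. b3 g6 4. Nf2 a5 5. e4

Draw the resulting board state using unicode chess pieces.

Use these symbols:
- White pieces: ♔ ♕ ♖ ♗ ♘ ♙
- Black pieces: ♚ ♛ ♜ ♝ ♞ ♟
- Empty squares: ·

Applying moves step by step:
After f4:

♜ ♞ ♝ ♛ ♚ ♝ ♞ ♜
♟ ♟ ♟ ♟ ♟ ♟ ♟ ♟
· · · · · · · ·
· · · · · · · ·
· · · · · ♙ · ·
· · · · · · · ·
♙ ♙ ♙ ♙ ♙ · ♙ ♙
♖ ♘ ♗ ♕ ♔ ♗ ♘ ♖


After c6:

♜ ♞ ♝ ♛ ♚ ♝ ♞ ♜
♟ ♟ · ♟ ♟ ♟ ♟ ♟
· · ♟ · · · · ·
· · · · · · · ·
· · · · · ♙ · ·
· · · · · · · ·
♙ ♙ ♙ ♙ ♙ · ♙ ♙
♖ ♘ ♗ ♕ ♔ ♗ ♘ ♖


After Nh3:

♜ ♞ ♝ ♛ ♚ ♝ ♞ ♜
♟ ♟ · ♟ ♟ ♟ ♟ ♟
· · ♟ · · · · ·
· · · · · · · ·
· · · · · ♙ · ·
· · · · · · · ♘
♙ ♙ ♙ ♙ ♙ · ♙ ♙
♖ ♘ ♗ ♕ ♔ ♗ · ♖


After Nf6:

♜ ♞ ♝ ♛ ♚ ♝ · ♜
♟ ♟ · ♟ ♟ ♟ ♟ ♟
· · ♟ · · ♞ · ·
· · · · · · · ·
· · · · · ♙ · ·
· · · · · · · ♘
♙ ♙ ♙ ♙ ♙ · ♙ ♙
♖ ♘ ♗ ♕ ♔ ♗ · ♖


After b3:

♜ ♞ ♝ ♛ ♚ ♝ · ♜
♟ ♟ · ♟ ♟ ♟ ♟ ♟
· · ♟ · · ♞ · ·
· · · · · · · ·
· · · · · ♙ · ·
· ♙ · · · · · ♘
♙ · ♙ ♙ ♙ · ♙ ♙
♖ ♘ ♗ ♕ ♔ ♗ · ♖


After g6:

♜ ♞ ♝ ♛ ♚ ♝ · ♜
♟ ♟ · ♟ ♟ ♟ · ♟
· · ♟ · · ♞ ♟ ·
· · · · · · · ·
· · · · · ♙ · ·
· ♙ · · · · · ♘
♙ · ♙ ♙ ♙ · ♙ ♙
♖ ♘ ♗ ♕ ♔ ♗ · ♖


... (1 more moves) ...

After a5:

♜ ♞ ♝ ♛ ♚ ♝ · ♜
· ♟ · ♟ ♟ ♟ · ♟
· · ♟ · · ♞ ♟ ·
♟ · · · · · · ·
· · · · · ♙ · ·
· ♙ · · · · · ·
♙ · ♙ ♙ ♙ ♘ ♙ ♙
♖ ♘ ♗ ♕ ♔ ♗ · ♖


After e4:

♜ ♞ ♝ ♛ ♚ ♝ · ♜
· ♟ · ♟ ♟ ♟ · ♟
· · ♟ · · ♞ ♟ ·
♟ · · · · · · ·
· · · · ♙ ♙ · ·
· ♙ · · · · · ·
♙ · ♙ ♙ · ♘ ♙ ♙
♖ ♘ ♗ ♕ ♔ ♗ · ♖



  a b c d e f g h
  ─────────────────
8│♜ ♞ ♝ ♛ ♚ ♝ · ♜│8
7│· ♟ · ♟ ♟ ♟ · ♟│7
6│· · ♟ · · ♞ ♟ ·│6
5│♟ · · · · · · ·│5
4│· · · · ♙ ♙ · ·│4
3│· ♙ · · · · · ·│3
2│♙ · ♙ ♙ · ♘ ♙ ♙│2
1│♖ ♘ ♗ ♕ ♔ ♗ · ♖│1
  ─────────────────
  a b c d e f g h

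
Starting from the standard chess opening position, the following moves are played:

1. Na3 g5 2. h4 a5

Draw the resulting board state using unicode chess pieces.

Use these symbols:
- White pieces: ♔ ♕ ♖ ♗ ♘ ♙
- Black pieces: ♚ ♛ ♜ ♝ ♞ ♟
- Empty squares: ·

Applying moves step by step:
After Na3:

♜ ♞ ♝ ♛ ♚ ♝ ♞ ♜
♟ ♟ ♟ ♟ ♟ ♟ ♟ ♟
· · · · · · · ·
· · · · · · · ·
· · · · · · · ·
♘ · · · · · · ·
♙ ♙ ♙ ♙ ♙ ♙ ♙ ♙
♖ · ♗ ♕ ♔ ♗ ♘ ♖


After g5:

♜ ♞ ♝ ♛ ♚ ♝ ♞ ♜
♟ ♟ ♟ ♟ ♟ ♟ · ♟
· · · · · · · ·
· · · · · · ♟ ·
· · · · · · · ·
♘ · · · · · · ·
♙ ♙ ♙ ♙ ♙ ♙ ♙ ♙
♖ · ♗ ♕ ♔ ♗ ♘ ♖


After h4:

♜ ♞ ♝ ♛ ♚ ♝ ♞ ♜
♟ ♟ ♟ ♟ ♟ ♟ · ♟
· · · · · · · ·
· · · · · · ♟ ·
· · · · · · · ♙
♘ · · · · · · ·
♙ ♙ ♙ ♙ ♙ ♙ ♙ ·
♖ · ♗ ♕ ♔ ♗ ♘ ♖


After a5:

♜ ♞ ♝ ♛ ♚ ♝ ♞ ♜
· ♟ ♟ ♟ ♟ ♟ · ♟
· · · · · · · ·
♟ · · · · · ♟ ·
· · · · · · · ♙
♘ · · · · · · ·
♙ ♙ ♙ ♙ ♙ ♙ ♙ ·
♖ · ♗ ♕ ♔ ♗ ♘ ♖



  a b c d e f g h
  ─────────────────
8│♜ ♞ ♝ ♛ ♚ ♝ ♞ ♜│8
7│· ♟ ♟ ♟ ♟ ♟ · ♟│7
6│· · · · · · · ·│6
5│♟ · · · · · ♟ ·│5
4│· · · · · · · ♙│4
3│♘ · · · · · · ·│3
2│♙ ♙ ♙ ♙ ♙ ♙ ♙ ·│2
1│♖ · ♗ ♕ ♔ ♗ ♘ ♖│1
  ─────────────────
  a b c d e f g h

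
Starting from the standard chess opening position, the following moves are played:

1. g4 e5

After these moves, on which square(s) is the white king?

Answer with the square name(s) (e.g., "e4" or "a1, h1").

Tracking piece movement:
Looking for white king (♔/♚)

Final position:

  a b c d e f g h
  ─────────────────
8│♜ ♞ ♝ ♛ ♚ ♝ ♞ ♜│8
7│♟ ♟ ♟ ♟ · ♟ ♟ ♟│7
6│· · · · · · · ·│6
5│· · · · ♟ · · ·│5
4│· · · · · · ♙ ·│4
3│· · · · · · · ·│3
2│♙ ♙ ♙ ♙ ♙ ♙ · ♙│2
1│♖ ♘ ♗ ♕ ♔ ♗ ♘ ♖│1
  ─────────────────
  a b c d e f g h


e1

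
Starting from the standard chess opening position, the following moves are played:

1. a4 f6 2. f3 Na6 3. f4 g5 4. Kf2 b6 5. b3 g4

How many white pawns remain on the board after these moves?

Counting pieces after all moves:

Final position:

  a b c d e f g h
  ─────────────────
8│♜ · ♝ ♛ ♚ ♝ ♞ ♜│8
7│♟ · ♟ ♟ ♟ · · ♟│7
6│♞ ♟ · · · ♟ · ·│6
5│· · · · · · · ·│5
4│♙ · · · · ♙ ♟ ·│4
3│· ♙ · · · · · ·│3
2│· · ♙ ♙ ♙ ♔ ♙ ♙│2
1│♖ ♘ ♗ ♕ · ♗ ♘ ♖│1
  ─────────────────
  a b c d e f g h


8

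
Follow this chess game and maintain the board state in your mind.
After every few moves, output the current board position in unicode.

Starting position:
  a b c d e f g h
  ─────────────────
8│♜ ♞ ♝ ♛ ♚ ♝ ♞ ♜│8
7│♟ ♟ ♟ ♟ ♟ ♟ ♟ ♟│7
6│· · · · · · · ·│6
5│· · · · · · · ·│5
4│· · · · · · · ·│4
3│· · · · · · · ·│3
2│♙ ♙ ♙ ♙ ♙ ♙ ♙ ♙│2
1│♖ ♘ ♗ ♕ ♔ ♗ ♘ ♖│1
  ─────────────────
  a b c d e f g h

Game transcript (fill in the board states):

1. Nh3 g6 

  a b c d e f g h
  ─────────────────
8│♜ ♞ ♝ ♛ ♚ ♝ ♞ ♜│8
7│♟ ♟ ♟ ♟ ♟ ♟ · ♟│7
6│· · · · · · ♟ ·│6
5│· · · · · · · ·│5
4│· · · · · · · ·│4
3│· · · · · · · ♘│3
2│♙ ♙ ♙ ♙ ♙ ♙ ♙ ♙│2
1│♖ ♘ ♗ ♕ ♔ ♗ · ♖│1
  ─────────────────
  a b c d e f g h

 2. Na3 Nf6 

  a b c d e f g h
  ─────────────────
8│♜ ♞ ♝ ♛ ♚ ♝ · ♜│8
7│♟ ♟ ♟ ♟ ♟ ♟ · ♟│7
6│· · · · · ♞ ♟ ·│6
5│· · · · · · · ·│5
4│· · · · · · · ·│4
3│♘ · · · · · · ♘│3
2│♙ ♙ ♙ ♙ ♙ ♙ ♙ ♙│2
1│♖ · ♗ ♕ ♔ ♗ · ♖│1
  ─────────────────
  a b c d e f g h

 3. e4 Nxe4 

  a b c d e f g h
  ─────────────────
8│♜ ♞ ♝ ♛ ♚ ♝ · ♜│8
7│♟ ♟ ♟ ♟ ♟ ♟ · ♟│7
6│· · · · · · ♟ ·│6
5│· · · · · · · ·│5
4│· · · · ♞ · · ·│4
3│♘ · · · · · · ♘│3
2│♙ ♙ ♙ ♙ · ♙ ♙ ♙│2
1│♖ · ♗ ♕ ♔ ♗ · ♖│1
  ─────────────────
  a b c d e f g h



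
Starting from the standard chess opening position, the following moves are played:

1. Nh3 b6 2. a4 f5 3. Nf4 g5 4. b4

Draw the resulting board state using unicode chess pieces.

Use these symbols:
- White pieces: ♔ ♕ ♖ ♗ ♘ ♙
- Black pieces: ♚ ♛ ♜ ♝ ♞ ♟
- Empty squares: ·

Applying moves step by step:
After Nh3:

♜ ♞ ♝ ♛ ♚ ♝ ♞ ♜
♟ ♟ ♟ ♟ ♟ ♟ ♟ ♟
· · · · · · · ·
· · · · · · · ·
· · · · · · · ·
· · · · · · · ♘
♙ ♙ ♙ ♙ ♙ ♙ ♙ ♙
♖ ♘ ♗ ♕ ♔ ♗ · ♖


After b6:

♜ ♞ ♝ ♛ ♚ ♝ ♞ ♜
♟ · ♟ ♟ ♟ ♟ ♟ ♟
· ♟ · · · · · ·
· · · · · · · ·
· · · · · · · ·
· · · · · · · ♘
♙ ♙ ♙ ♙ ♙ ♙ ♙ ♙
♖ ♘ ♗ ♕ ♔ ♗ · ♖


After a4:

♜ ♞ ♝ ♛ ♚ ♝ ♞ ♜
♟ · ♟ ♟ ♟ ♟ ♟ ♟
· ♟ · · · · · ·
· · · · · · · ·
♙ · · · · · · ·
· · · · · · · ♘
· ♙ ♙ ♙ ♙ ♙ ♙ ♙
♖ ♘ ♗ ♕ ♔ ♗ · ♖


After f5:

♜ ♞ ♝ ♛ ♚ ♝ ♞ ♜
♟ · ♟ ♟ ♟ · ♟ ♟
· ♟ · · · · · ·
· · · · · ♟ · ·
♙ · · · · · · ·
· · · · · · · ♘
· ♙ ♙ ♙ ♙ ♙ ♙ ♙
♖ ♘ ♗ ♕ ♔ ♗ · ♖


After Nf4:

♜ ♞ ♝ ♛ ♚ ♝ ♞ ♜
♟ · ♟ ♟ ♟ · ♟ ♟
· ♟ · · · · · ·
· · · · · ♟ · ·
♙ · · · · ♘ · ·
· · · · · · · ·
· ♙ ♙ ♙ ♙ ♙ ♙ ♙
♖ ♘ ♗ ♕ ♔ ♗ · ♖


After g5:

♜ ♞ ♝ ♛ ♚ ♝ ♞ ♜
♟ · ♟ ♟ ♟ · · ♟
· ♟ · · · · · ·
· · · · · ♟ ♟ ·
♙ · · · · ♘ · ·
· · · · · · · ·
· ♙ ♙ ♙ ♙ ♙ ♙ ♙
♖ ♘ ♗ ♕ ♔ ♗ · ♖


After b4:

♜ ♞ ♝ ♛ ♚ ♝ ♞ ♜
♟ · ♟ ♟ ♟ · · ♟
· ♟ · · · · · ·
· · · · · ♟ ♟ ·
♙ ♙ · · · ♘ · ·
· · · · · · · ·
· · ♙ ♙ ♙ ♙ ♙ ♙
♖ ♘ ♗ ♕ ♔ ♗ · ♖



  a b c d e f g h
  ─────────────────
8│♜ ♞ ♝ ♛ ♚ ♝ ♞ ♜│8
7│♟ · ♟ ♟ ♟ · · ♟│7
6│· ♟ · · · · · ·│6
5│· · · · · ♟ ♟ ·│5
4│♙ ♙ · · · ♘ · ·│4
3│· · · · · · · ·│3
2│· · ♙ ♙ ♙ ♙ ♙ ♙│2
1│♖ ♘ ♗ ♕ ♔ ♗ · ♖│1
  ─────────────────
  a b c d e f g h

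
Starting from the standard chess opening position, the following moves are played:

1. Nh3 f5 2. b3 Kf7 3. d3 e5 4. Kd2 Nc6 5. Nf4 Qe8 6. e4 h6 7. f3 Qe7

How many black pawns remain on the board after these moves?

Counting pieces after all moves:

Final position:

  a b c d e f g h
  ─────────────────
8│♜ · ♝ · · ♝ ♞ ♜│8
7│♟ ♟ ♟ ♟ ♛ ♚ ♟ ·│7
6│· · ♞ · · · · ♟│6
5│· · · · ♟ ♟ · ·│5
4│· · · · ♙ ♘ · ·│4
3│· ♙ · ♙ · ♙ · ·│3
2│♙ · ♙ ♔ · · ♙ ♙│2
1│♖ ♘ ♗ ♕ · ♗ · ♖│1
  ─────────────────
  a b c d e f g h


8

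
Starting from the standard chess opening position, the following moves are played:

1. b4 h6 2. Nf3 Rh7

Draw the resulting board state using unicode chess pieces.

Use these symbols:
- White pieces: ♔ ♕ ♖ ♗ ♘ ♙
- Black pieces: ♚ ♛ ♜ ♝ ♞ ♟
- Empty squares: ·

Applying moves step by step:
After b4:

♜ ♞ ♝ ♛ ♚ ♝ ♞ ♜
♟ ♟ ♟ ♟ ♟ ♟ ♟ ♟
· · · · · · · ·
· · · · · · · ·
· ♙ · · · · · ·
· · · · · · · ·
♙ · ♙ ♙ ♙ ♙ ♙ ♙
♖ ♘ ♗ ♕ ♔ ♗ ♘ ♖


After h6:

♜ ♞ ♝ ♛ ♚ ♝ ♞ ♜
♟ ♟ ♟ ♟ ♟ ♟ ♟ ·
· · · · · · · ♟
· · · · · · · ·
· ♙ · · · · · ·
· · · · · · · ·
♙ · ♙ ♙ ♙ ♙ ♙ ♙
♖ ♘ ♗ ♕ ♔ ♗ ♘ ♖


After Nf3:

♜ ♞ ♝ ♛ ♚ ♝ ♞ ♜
♟ ♟ ♟ ♟ ♟ ♟ ♟ ·
· · · · · · · ♟
· · · · · · · ·
· ♙ · · · · · ·
· · · · · ♘ · ·
♙ · ♙ ♙ ♙ ♙ ♙ ♙
♖ ♘ ♗ ♕ ♔ ♗ · ♖


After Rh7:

♜ ♞ ♝ ♛ ♚ ♝ ♞ ·
♟ ♟ ♟ ♟ ♟ ♟ ♟ ♜
· · · · · · · ♟
· · · · · · · ·
· ♙ · · · · · ·
· · · · · ♘ · ·
♙ · ♙ ♙ ♙ ♙ ♙ ♙
♖ ♘ ♗ ♕ ♔ ♗ · ♖



  a b c d e f g h
  ─────────────────
8│♜ ♞ ♝ ♛ ♚ ♝ ♞ ·│8
7│♟ ♟ ♟ ♟ ♟ ♟ ♟ ♜│7
6│· · · · · · · ♟│6
5│· · · · · · · ·│5
4│· ♙ · · · · · ·│4
3│· · · · · ♘ · ·│3
2│♙ · ♙ ♙ ♙ ♙ ♙ ♙│2
1│♖ ♘ ♗ ♕ ♔ ♗ · ♖│1
  ─────────────────
  a b c d e f g h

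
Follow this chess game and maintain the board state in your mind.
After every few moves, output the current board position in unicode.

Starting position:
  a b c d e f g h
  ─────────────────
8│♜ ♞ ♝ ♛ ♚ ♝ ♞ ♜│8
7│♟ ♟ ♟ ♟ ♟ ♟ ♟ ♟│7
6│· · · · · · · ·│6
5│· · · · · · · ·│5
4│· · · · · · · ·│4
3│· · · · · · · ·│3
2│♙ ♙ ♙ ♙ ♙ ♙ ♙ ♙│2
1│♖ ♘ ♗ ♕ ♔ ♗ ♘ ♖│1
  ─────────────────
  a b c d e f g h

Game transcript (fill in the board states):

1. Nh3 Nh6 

  a b c d e f g h
  ─────────────────
8│♜ ♞ ♝ ♛ ♚ ♝ · ♜│8
7│♟ ♟ ♟ ♟ ♟ ♟ ♟ ♟│7
6│· · · · · · · ♞│6
5│· · · · · · · ·│5
4│· · · · · · · ·│4
3│· · · · · · · ♘│3
2│♙ ♙ ♙ ♙ ♙ ♙ ♙ ♙│2
1│♖ ♘ ♗ ♕ ♔ ♗ · ♖│1
  ─────────────────
  a b c d e f g h

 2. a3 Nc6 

  a b c d e f g h
  ─────────────────
8│♜ · ♝ ♛ ♚ ♝ · ♜│8
7│♟ ♟ ♟ ♟ ♟ ♟ ♟ ♟│7
6│· · ♞ · · · · ♞│6
5│· · · · · · · ·│5
4│· · · · · · · ·│4
3│♙ · · · · · · ♘│3
2│· ♙ ♙ ♙ ♙ ♙ ♙ ♙│2
1│♖ ♘ ♗ ♕ ♔ ♗ · ♖│1
  ─────────────────
  a b c d e f g h

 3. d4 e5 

  a b c d e f g h
  ─────────────────
8│♜ · ♝ ♛ ♚ ♝ · ♜│8
7│♟ ♟ ♟ ♟ · ♟ ♟ ♟│7
6│· · ♞ · · · · ♞│6
5│· · · · ♟ · · ·│5
4│· · · ♙ · · · ·│4
3│♙ · · · · · · ♘│3
2│· ♙ ♙ · ♙ ♙ ♙ ♙│2
1│♖ ♘ ♗ ♕ ♔ ♗ · ♖│1
  ─────────────────
  a b c d e f g h

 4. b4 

  a b c d e f g h
  ─────────────────
8│♜ · ♝ ♛ ♚ ♝ · ♜│8
7│♟ ♟ ♟ ♟ · ♟ ♟ ♟│7
6│· · ♞ · · · · ♞│6
5│· · · · ♟ · · ·│5
4│· ♙ · ♙ · · · ·│4
3│♙ · · · · · · ♘│3
2│· · ♙ · ♙ ♙ ♙ ♙│2
1│♖ ♘ ♗ ♕ ♔ ♗ · ♖│1
  ─────────────────
  a b c d e f g h


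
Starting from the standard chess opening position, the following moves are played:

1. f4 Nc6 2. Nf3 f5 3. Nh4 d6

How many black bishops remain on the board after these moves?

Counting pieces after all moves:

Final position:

  a b c d e f g h
  ─────────────────
8│♜ · ♝ ♛ ♚ ♝ ♞ ♜│8
7│♟ ♟ ♟ · ♟ · ♟ ♟│7
6│· · ♞ ♟ · · · ·│6
5│· · · · · ♟ · ·│5
4│· · · · · ♙ · ♘│4
3│· · · · · · · ·│3
2│♙ ♙ ♙ ♙ ♙ · ♙ ♙│2
1│♖ ♘ ♗ ♕ ♔ ♗ · ♖│1
  ─────────────────
  a b c d e f g h


2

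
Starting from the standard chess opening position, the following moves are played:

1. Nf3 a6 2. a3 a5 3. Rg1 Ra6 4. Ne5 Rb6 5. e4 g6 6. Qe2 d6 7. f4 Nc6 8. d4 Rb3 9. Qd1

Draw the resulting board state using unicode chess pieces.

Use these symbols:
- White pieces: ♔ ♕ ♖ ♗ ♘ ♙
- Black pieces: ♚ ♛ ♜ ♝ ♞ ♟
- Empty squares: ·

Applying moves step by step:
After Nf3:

♜ ♞ ♝ ♛ ♚ ♝ ♞ ♜
♟ ♟ ♟ ♟ ♟ ♟ ♟ ♟
· · · · · · · ·
· · · · · · · ·
· · · · · · · ·
· · · · · ♘ · ·
♙ ♙ ♙ ♙ ♙ ♙ ♙ ♙
♖ ♘ ♗ ♕ ♔ ♗ · ♖


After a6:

♜ ♞ ♝ ♛ ♚ ♝ ♞ ♜
· ♟ ♟ ♟ ♟ ♟ ♟ ♟
♟ · · · · · · ·
· · · · · · · ·
· · · · · · · ·
· · · · · ♘ · ·
♙ ♙ ♙ ♙ ♙ ♙ ♙ ♙
♖ ♘ ♗ ♕ ♔ ♗ · ♖


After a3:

♜ ♞ ♝ ♛ ♚ ♝ ♞ ♜
· ♟ ♟ ♟ ♟ ♟ ♟ ♟
♟ · · · · · · ·
· · · · · · · ·
· · · · · · · ·
♙ · · · · ♘ · ·
· ♙ ♙ ♙ ♙ ♙ ♙ ♙
♖ ♘ ♗ ♕ ♔ ♗ · ♖


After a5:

♜ ♞ ♝ ♛ ♚ ♝ ♞ ♜
· ♟ ♟ ♟ ♟ ♟ ♟ ♟
· · · · · · · ·
♟ · · · · · · ·
· · · · · · · ·
♙ · · · · ♘ · ·
· ♙ ♙ ♙ ♙ ♙ ♙ ♙
♖ ♘ ♗ ♕ ♔ ♗ · ♖


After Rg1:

♜ ♞ ♝ ♛ ♚ ♝ ♞ ♜
· ♟ ♟ ♟ ♟ ♟ ♟ ♟
· · · · · · · ·
♟ · · · · · · ·
· · · · · · · ·
♙ · · · · ♘ · ·
· ♙ ♙ ♙ ♙ ♙ ♙ ♙
♖ ♘ ♗ ♕ ♔ ♗ ♖ ·


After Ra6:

· ♞ ♝ ♛ ♚ ♝ ♞ ♜
· ♟ ♟ ♟ ♟ ♟ ♟ ♟
♜ · · · · · · ·
♟ · · · · · · ·
· · · · · · · ·
♙ · · · · ♘ · ·
· ♙ ♙ ♙ ♙ ♙ ♙ ♙
♖ ♘ ♗ ♕ ♔ ♗ ♖ ·


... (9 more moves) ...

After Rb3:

· · ♝ ♛ ♚ ♝ ♞ ♜
· ♟ ♟ · ♟ ♟ · ♟
· · ♞ ♟ · · ♟ ·
♟ · · · ♘ · · ·
· · · ♙ ♙ ♙ · ·
♙ ♜ · · · · · ·
· ♙ ♙ · ♕ · ♙ ♙
♖ ♘ ♗ · ♔ ♗ ♖ ·


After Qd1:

· · ♝ ♛ ♚ ♝ ♞ ♜
· ♟ ♟ · ♟ ♟ · ♟
· · ♞ ♟ · · ♟ ·
♟ · · · ♘ · · ·
· · · ♙ ♙ ♙ · ·
♙ ♜ · · · · · ·
· ♙ ♙ · · · ♙ ♙
♖ ♘ ♗ ♕ ♔ ♗ ♖ ·



  a b c d e f g h
  ─────────────────
8│· · ♝ ♛ ♚ ♝ ♞ ♜│8
7│· ♟ ♟ · ♟ ♟ · ♟│7
6│· · ♞ ♟ · · ♟ ·│6
5│♟ · · · ♘ · · ·│5
4│· · · ♙ ♙ ♙ · ·│4
3│♙ ♜ · · · · · ·│3
2│· ♙ ♙ · · · ♙ ♙│2
1│♖ ♘ ♗ ♕ ♔ ♗ ♖ ·│1
  ─────────────────
  a b c d e f g h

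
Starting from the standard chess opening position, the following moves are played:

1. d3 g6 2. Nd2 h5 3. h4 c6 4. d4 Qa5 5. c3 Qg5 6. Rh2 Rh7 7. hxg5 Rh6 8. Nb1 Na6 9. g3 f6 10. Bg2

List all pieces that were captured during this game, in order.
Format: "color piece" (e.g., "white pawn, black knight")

Tracking captures:
  hxg5: captured black queen

black queen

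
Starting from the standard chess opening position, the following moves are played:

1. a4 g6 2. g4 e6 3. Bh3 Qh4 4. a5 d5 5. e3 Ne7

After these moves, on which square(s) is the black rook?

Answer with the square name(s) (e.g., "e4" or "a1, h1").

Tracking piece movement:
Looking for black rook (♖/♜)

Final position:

  a b c d e f g h
  ─────────────────
8│♜ ♞ ♝ · ♚ ♝ · ♜│8
7│♟ ♟ ♟ · ♞ ♟ · ♟│7
6│· · · · ♟ · ♟ ·│6
5│♙ · · ♟ · · · ·│5
4│· · · · · · ♙ ♛│4
3│· · · · ♙ · · ♗│3
2│· ♙ ♙ ♙ · ♙ · ♙│2
1│♖ ♘ ♗ ♕ ♔ · ♘ ♖│1
  ─────────────────
  a b c d e f g h


a8, h8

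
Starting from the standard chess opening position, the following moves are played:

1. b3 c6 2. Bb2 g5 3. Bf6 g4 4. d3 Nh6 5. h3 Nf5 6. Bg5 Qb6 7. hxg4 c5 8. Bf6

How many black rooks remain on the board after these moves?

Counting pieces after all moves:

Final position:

  a b c d e f g h
  ─────────────────
8│♜ ♞ ♝ · ♚ ♝ · ♜│8
7│♟ ♟ · ♟ ♟ ♟ · ♟│7
6│· ♛ · · · ♗ · ·│6
5│· · ♟ · · ♞ · ·│5
4│· · · · · · ♙ ·│4
3│· ♙ · ♙ · · · ·│3
2│♙ · ♙ · ♙ ♙ ♙ ·│2
1│♖ ♘ · ♕ ♔ ♗ ♘ ♖│1
  ─────────────────
  a b c d e f g h


2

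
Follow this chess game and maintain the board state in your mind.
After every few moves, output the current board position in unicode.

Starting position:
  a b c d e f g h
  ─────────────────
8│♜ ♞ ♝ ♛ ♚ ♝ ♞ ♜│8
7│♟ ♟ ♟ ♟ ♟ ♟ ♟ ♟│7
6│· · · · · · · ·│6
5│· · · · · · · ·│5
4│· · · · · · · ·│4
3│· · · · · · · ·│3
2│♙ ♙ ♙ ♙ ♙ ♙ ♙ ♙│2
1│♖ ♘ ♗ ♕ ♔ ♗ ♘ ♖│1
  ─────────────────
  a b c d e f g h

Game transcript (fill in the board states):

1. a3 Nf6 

  a b c d e f g h
  ─────────────────
8│♜ ♞ ♝ ♛ ♚ ♝ · ♜│8
7│♟ ♟ ♟ ♟ ♟ ♟ ♟ ♟│7
6│· · · · · ♞ · ·│6
5│· · · · · · · ·│5
4│· · · · · · · ·│4
3│♙ · · · · · · ·│3
2│· ♙ ♙ ♙ ♙ ♙ ♙ ♙│2
1│♖ ♘ ♗ ♕ ♔ ♗ ♘ ♖│1
  ─────────────────
  a b c d e f g h

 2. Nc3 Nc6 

  a b c d e f g h
  ─────────────────
8│♜ · ♝ ♛ ♚ ♝ · ♜│8
7│♟ ♟ ♟ ♟ ♟ ♟ ♟ ♟│7
6│· · ♞ · · ♞ · ·│6
5│· · · · · · · ·│5
4│· · · · · · · ·│4
3│♙ · ♘ · · · · ·│3
2│· ♙ ♙ ♙ ♙ ♙ ♙ ♙│2
1│♖ · ♗ ♕ ♔ ♗ ♘ ♖│1
  ─────────────────
  a b c d e f g h

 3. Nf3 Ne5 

  a b c d e f g h
  ─────────────────
8│♜ · ♝ ♛ ♚ ♝ · ♜│8
7│♟ ♟ ♟ ♟ ♟ ♟ ♟ ♟│7
6│· · · · · ♞ · ·│6
5│· · · · ♞ · · ·│5
4│· · · · · · · ·│4
3│♙ · ♘ · · ♘ · ·│3
2│· ♙ ♙ ♙ ♙ ♙ ♙ ♙│2
1│♖ · ♗ ♕ ♔ ♗ · ♖│1
  ─────────────────
  a b c d e f g h

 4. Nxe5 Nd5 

  a b c d e f g h
  ─────────────────
8│♜ · ♝ ♛ ♚ ♝ · ♜│8
7│♟ ♟ ♟ ♟ ♟ ♟ ♟ ♟│7
6│· · · · · · · ·│6
5│· · · ♞ ♘ · · ·│5
4│· · · · · · · ·│4
3│♙ · ♘ · · · · ·│3
2│· ♙ ♙ ♙ ♙ ♙ ♙ ♙│2
1│♖ · ♗ ♕ ♔ ♗ · ♖│1
  ─────────────────
  a b c d e f g h

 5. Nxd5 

  a b c d e f g h
  ─────────────────
8│♜ · ♝ ♛ ♚ ♝ · ♜│8
7│♟ ♟ ♟ ♟ ♟ ♟ ♟ ♟│7
6│· · · · · · · ·│6
5│· · · ♘ ♘ · · ·│5
4│· · · · · · · ·│4
3│♙ · · · · · · ·│3
2│· ♙ ♙ ♙ ♙ ♙ ♙ ♙│2
1│♖ · ♗ ♕ ♔ ♗ · ♖│1
  ─────────────────
  a b c d e f g h
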